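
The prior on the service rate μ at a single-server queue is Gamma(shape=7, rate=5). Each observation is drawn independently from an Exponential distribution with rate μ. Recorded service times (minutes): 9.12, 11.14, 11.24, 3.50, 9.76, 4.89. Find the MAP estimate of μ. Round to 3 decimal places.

μ̂_MAP = 0.220

The Exponential(rate=μ) likelihood is ∝ μ^n e^(−μΣtᵢ). Here n = 6 and Σtᵢ = 9.12 + 11.14 + 11.24 + 3.50 + 9.76 + 4.89 = 49.65.
Posterior ∝ μ^6e^(−5μ) · μ^6e^(−49.65μ) = μ^12e^(−54.65μ), i.e. Gamma(13, 54.65).
Mode = (a−1)/b = 12/54.65 ≈ 0.220.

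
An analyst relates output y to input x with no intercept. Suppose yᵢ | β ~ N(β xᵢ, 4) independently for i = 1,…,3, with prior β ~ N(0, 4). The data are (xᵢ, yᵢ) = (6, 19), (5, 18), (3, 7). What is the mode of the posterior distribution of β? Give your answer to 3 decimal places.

β̂_MAP = 3.169

log p(β | y) = −Σ(yᵢ − βxᵢ)²/(2·4) − β²/(2·4) + const.
Setting the derivative to zero: Σxᵢ(yᵢ − βxᵢ)/4 − β/4 = 0, so β = Σxᵢyᵢ / (Σxᵢ² + σ²/τ²).
Σxᵢyᵢ = 6·19 + 5·18 + 3·7 = 225; Σxᵢ² = 70; σ²/τ² = 1.
β̂_MAP = 225 / (70 + 1) = 225/71 ≈ 3.169.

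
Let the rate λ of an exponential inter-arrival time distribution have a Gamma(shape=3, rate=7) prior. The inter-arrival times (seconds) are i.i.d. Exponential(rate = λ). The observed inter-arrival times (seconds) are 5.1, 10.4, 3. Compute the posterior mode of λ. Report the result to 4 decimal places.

λ̂_MAP = 0.1961

The Exponential(rate=λ) likelihood is ∝ λ^n e^(−λΣtᵢ). Here n = 3 and Σtᵢ = 5.1 + 10.4 + 3 = 18.5.
Posterior ∝ λ^2e^(−7λ) · λ^3e^(−18.5λ) = λ^5e^(−25.5λ), i.e. Gamma(6, 25.5).
Mode = (a−1)/b = 5/25.5 ≈ 0.1961.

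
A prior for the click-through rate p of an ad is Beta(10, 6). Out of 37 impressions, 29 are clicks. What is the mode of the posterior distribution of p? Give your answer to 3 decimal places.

Prior: Beta(10, 6).
Data: 29 successes in 37 trials. The binomial likelihood contributes p^29(1−p)^8, so the posterior is Beta(10+29, 6+8) = Beta(39, 14).
For Beta(a, b) with a, b > 1 the mode is (a−1)/(a+b−2) = 38/51 ≈ 0.745.

p̂_MAP = 0.745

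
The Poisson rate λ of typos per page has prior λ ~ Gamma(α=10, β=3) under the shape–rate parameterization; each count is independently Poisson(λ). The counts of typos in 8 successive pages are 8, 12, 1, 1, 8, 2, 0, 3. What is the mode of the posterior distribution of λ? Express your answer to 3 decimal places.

Σxᵢ = 8+12+1+1+8+2+0+3 = 35, with n = 8.
Posterior ∝ λ^9e^(−3λ) · λ^35e^(−8λ) = λ^44e^(−11λ), i.e. Gamma(shape=45, rate=11).
The mode of a Gamma(a, b) with a ≥ 1 (shape–rate) is (a−1)/b = 44/11 ≈ 4.000.

λ̂_MAP = 4.000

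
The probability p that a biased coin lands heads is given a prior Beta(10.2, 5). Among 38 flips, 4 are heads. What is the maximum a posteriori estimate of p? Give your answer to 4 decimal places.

Prior: Beta(10.2, 5).
Data: 4 successes in 38 trials. The binomial likelihood contributes p^4(1−p)^34, so the posterior is Beta(10.2+4, 5+34) = Beta(14.2, 39).
For Beta(a, b) with a, b > 1 the mode is (a−1)/(a+b−2) = 13.2/51.2 ≈ 0.2578.

p̂_MAP = 0.2578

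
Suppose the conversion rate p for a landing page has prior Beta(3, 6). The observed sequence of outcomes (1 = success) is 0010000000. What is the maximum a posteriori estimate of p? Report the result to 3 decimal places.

p̂_MAP = 0.176

Prior: Beta(3, 6).
Data: 1 success in 10 trials (from the sequence). The binomial likelihood contributes p(1−p)^9, so the posterior is Beta(3+1, 6+9) = Beta(4, 15).
For Beta(a, b) with a, b > 1 the mode is (a−1)/(a+b−2) = 3/17 ≈ 0.176.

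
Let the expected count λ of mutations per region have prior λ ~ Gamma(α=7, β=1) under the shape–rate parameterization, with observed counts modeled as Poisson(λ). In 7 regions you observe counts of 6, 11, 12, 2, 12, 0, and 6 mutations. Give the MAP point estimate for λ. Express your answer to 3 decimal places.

λ̂_MAP = 6.875

Σxᵢ = 6+11+12+2+12+0+6 = 49, with n = 7.
Posterior ∝ λ^6e^(−1λ) · λ^49e^(−7λ) = λ^55e^(−8λ), i.e. Gamma(shape=56, rate=8).
The mode of a Gamma(a, b) with a ≥ 1 (shape–rate) is (a−1)/b = 55/8 ≈ 6.875.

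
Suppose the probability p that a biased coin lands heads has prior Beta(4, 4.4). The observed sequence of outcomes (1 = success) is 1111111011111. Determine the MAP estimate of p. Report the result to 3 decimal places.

p̂_MAP = 0.773

Prior: Beta(4, 4.4).
Data: 12 successes in 13 trials (from the sequence). The binomial likelihood contributes p^12(1−p)^1, so the posterior is Beta(4+12, 4.4+1) = Beta(16, 5.4).
For Beta(a, b) with a, b > 1 the mode is (a−1)/(a+b−2) = 15/19.4 ≈ 0.773.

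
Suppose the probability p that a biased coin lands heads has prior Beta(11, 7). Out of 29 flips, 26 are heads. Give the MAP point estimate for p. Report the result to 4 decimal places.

Prior: Beta(11, 7).
Data: 26 successes in 29 trials. The binomial likelihood contributes p^26(1−p)^3, so the posterior is Beta(11+26, 7+3) = Beta(37, 10).
For Beta(a, b) with a, b > 1 the mode is (a−1)/(a+b−2) = 36/45 ≈ 0.8000.

p̂_MAP = 0.8000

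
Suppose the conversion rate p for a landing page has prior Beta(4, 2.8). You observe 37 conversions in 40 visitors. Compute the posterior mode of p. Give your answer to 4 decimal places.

Prior: Beta(4, 2.8).
Data: 37 successes in 40 trials. The binomial likelihood contributes p^37(1−p)^3, so the posterior is Beta(4+37, 2.8+3) = Beta(41, 5.8).
For Beta(a, b) with a, b > 1 the mode is (a−1)/(a+b−2) = 40/44.8 ≈ 0.8929.

p̂_MAP = 0.8929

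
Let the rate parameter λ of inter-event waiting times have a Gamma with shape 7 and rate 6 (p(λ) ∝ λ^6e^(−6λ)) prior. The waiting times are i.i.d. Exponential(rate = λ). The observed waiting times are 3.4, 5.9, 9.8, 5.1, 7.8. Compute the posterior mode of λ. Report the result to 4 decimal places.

λ̂_MAP = 0.2895

The Exponential(rate=λ) likelihood is ∝ λ^n e^(−λΣtᵢ). Here n = 5 and Σtᵢ = 3.4 + 5.9 + 9.8 + 5.1 + 7.8 = 32.
Posterior ∝ λ^6e^(−6λ) · λ^5e^(−32λ) = λ^11e^(−38λ), i.e. Gamma(12, 38).
Mode = (a−1)/b = 11/38 ≈ 0.2895.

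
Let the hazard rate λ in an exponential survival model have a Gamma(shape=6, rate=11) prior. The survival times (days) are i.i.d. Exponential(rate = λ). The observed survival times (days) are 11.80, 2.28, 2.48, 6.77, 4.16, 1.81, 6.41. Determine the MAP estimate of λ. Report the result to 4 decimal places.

The Exponential(rate=λ) likelihood is ∝ λ^n e^(−λΣtᵢ). Here n = 7 and Σtᵢ = 11.80 + 2.28 + 2.48 + 6.77 + 4.16 + 1.81 + 6.41 = 35.71.
Posterior ∝ λ^5e^(−11λ) · λ^7e^(−35.71λ) = λ^12e^(−46.71λ), i.e. Gamma(13, 46.71).
Mode = (a−1)/b = 12/46.71 ≈ 0.2569.

λ̂_MAP = 0.2569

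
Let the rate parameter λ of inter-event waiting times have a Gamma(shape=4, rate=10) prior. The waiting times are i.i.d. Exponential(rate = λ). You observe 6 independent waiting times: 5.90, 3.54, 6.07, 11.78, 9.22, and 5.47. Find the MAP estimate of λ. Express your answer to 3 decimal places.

λ̂_MAP = 0.173

The Exponential(rate=λ) likelihood is ∝ λ^n e^(−λΣtᵢ). Here n = 6 and Σtᵢ = 5.90 + 3.54 + 6.07 + 11.78 + 9.22 + 5.47 = 41.98.
Posterior ∝ λ^3e^(−10λ) · λ^6e^(−41.98λ) = λ^9e^(−51.98λ), i.e. Gamma(10, 51.98).
Mode = (a−1)/b = 9/51.98 ≈ 0.173.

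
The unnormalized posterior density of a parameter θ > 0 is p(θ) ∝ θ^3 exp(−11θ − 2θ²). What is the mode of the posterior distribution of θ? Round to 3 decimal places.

θ̂_MAP = 0.250

ℓ'(θ) = 3/θ − 11 − 4θ. Setting this to zero and multiplying by θ: 4θ² + 11θ − 3 = 0.
θ = (−11 + √(11² + 4·4·3)) / (2·4) = (−11 + √169) / 8 = (−11 + 13)/8 = 1/4.
ℓ''(θ) = −3/θ² − 4 < 0, confirming a maximum.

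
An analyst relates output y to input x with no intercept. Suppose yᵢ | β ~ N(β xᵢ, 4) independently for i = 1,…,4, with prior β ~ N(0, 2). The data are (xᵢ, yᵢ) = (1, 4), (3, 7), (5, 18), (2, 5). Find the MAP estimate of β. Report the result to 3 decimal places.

β̂_MAP = 3.049

log p(β | y) = −Σ(yᵢ − βxᵢ)²/(2·4) − β²/(2·2) + const.
Setting the derivative to zero: Σxᵢ(yᵢ − βxᵢ)/4 − β/2 = 0, so β = Σxᵢyᵢ / (Σxᵢ² + σ²/τ²).
Σxᵢyᵢ = 1·4 + 3·7 + 5·18 + 2·5 = 125; Σxᵢ² = 39; σ²/τ² = 2.
β̂_MAP = 125 / (39 + 2) = 125/41 ≈ 3.049.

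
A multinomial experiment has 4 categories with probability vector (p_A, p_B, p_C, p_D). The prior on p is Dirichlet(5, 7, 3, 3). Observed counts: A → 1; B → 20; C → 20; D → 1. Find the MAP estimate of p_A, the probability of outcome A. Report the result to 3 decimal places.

The posterior is Dirichlet(αᵢ + nᵢ) = Dirichlet(6, 27, 23, 4).
For a Dirichlet(a₁,…,a_K) with all aᵢ > 1, the mode has j-th component (aⱼ − 1)/(Σaᵢ − K).
Here Σaᵢ = 60 and K = 4, so p_A = (6 − 1)/(60 − 4) = 5/56 ≈ 0.089.

MAP estimate of p_A = 0.089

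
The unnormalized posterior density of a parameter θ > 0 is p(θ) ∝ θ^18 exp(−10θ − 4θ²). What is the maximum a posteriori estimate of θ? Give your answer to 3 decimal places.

θ̂_MAP = 1.000

ℓ'(θ) = 18/θ − 10 − 8θ. Setting this to zero and multiplying by θ: 8θ² + 10θ − 18 = 0.
θ = (−10 + √(10² + 4·8·18)) / (2·8) = (−10 + √676) / 16 = (−10 + 26)/16 = 1.
ℓ''(θ) = −18/θ² − 8 < 0, confirming a maximum.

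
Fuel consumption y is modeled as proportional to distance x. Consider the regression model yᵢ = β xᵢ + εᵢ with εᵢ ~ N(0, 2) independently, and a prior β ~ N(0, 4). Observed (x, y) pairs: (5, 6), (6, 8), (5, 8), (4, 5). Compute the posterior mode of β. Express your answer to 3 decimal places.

β̂_MAP = 1.346

log p(β | y) = −Σ(yᵢ − βxᵢ)²/(2·2) − β²/(2·4) + const.
Setting the derivative to zero: Σxᵢ(yᵢ − βxᵢ)/2 − β/4 = 0, so β = Σxᵢyᵢ / (Σxᵢ² + σ²/τ²).
Σxᵢyᵢ = 5·6 + 6·8 + 5·8 + 4·5 = 138; Σxᵢ² = 102; σ²/τ² = 0.5.
β̂_MAP = 138 / (102 + 0.5) = 138/102.5 ≈ 1.346.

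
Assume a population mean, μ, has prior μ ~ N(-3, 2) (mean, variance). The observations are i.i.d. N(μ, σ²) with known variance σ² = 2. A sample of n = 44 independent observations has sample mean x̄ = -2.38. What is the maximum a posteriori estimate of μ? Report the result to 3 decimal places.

n = 44, x̄ = -2.38.
For a Normal prior and Normal likelihood with known variance, the posterior is Normal; its mode equals its mean, the precision-weighted average.
Prior precision 1/σ₀² = 1/2 = 0.5; data precision n/σ² = 44/2 = 22.
μ̂ = (0.5·(-3) + 22·(-2.38)) / (0.5 + 22) = (-53.86)/22.5 = -2693/1125 ≈ -2.394.

μ̂_MAP = -2.394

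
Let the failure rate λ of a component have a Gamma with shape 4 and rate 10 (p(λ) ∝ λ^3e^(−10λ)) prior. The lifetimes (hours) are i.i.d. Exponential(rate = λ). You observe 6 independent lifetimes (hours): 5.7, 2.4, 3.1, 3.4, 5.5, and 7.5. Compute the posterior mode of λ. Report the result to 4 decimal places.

λ̂_MAP = 0.2394

The Exponential(rate=λ) likelihood is ∝ λ^n e^(−λΣtᵢ). Here n = 6 and Σtᵢ = 5.7 + 2.4 + 3.1 + 3.4 + 5.5 + 7.5 = 27.6.
Posterior ∝ λ^3e^(−10λ) · λ^6e^(−27.6λ) = λ^9e^(−37.6λ), i.e. Gamma(10, 37.6).
Mode = (a−1)/b = 9/37.6 ≈ 0.2394.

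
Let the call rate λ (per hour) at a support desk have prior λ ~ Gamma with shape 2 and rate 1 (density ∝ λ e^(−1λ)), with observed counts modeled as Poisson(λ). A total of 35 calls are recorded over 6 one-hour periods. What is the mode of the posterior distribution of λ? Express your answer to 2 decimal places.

λ̂_MAP = 5.14

Σxᵢ = 35, n = 6.
Posterior ∝ λe^(−1λ) · λ^35e^(−6λ) = λ^36e^(−7λ), i.e. Gamma(shape=37, rate=7).
The mode of a Gamma(a, b) with a ≥ 1 (shape–rate) is (a−1)/b = 36/7 ≈ 5.14.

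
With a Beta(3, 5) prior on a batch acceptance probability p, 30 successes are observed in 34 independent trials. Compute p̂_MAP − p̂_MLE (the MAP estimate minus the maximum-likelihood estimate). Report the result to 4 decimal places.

Posterior is Beta(33, 9); MAP = (33−1)/(42−2) = 32/40 ≈ 0.80000.
MLE ignores the prior: p̂_MLE = k/n = 30/34 ≈ 0.88235.
Difference = 32/40 − 30/34 = -7/85 ≈ -0.0824.

MAP − MLE = -0.0824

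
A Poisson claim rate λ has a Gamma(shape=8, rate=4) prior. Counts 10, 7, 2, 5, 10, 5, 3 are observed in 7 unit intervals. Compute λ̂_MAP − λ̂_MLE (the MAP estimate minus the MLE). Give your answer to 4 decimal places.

MAP − MLE = -1.5455

Σxᵢ = 42. Posterior is Gamma(50, 11); MAP = (50−1)/11 = 49/11 ≈ 4.45455.
MLE = x̄ = 42/7 ≈ 6.00000.
Difference = 49/11 − 42/7 = -17/11 ≈ -1.5455.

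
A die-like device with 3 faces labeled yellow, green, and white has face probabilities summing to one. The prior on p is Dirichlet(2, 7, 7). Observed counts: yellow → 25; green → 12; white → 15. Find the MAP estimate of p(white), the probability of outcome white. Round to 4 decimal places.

MAP estimate of p(white) = 0.3231

The posterior is Dirichlet(αᵢ + nᵢ) = Dirichlet(27, 19, 22).
For a Dirichlet(a₁,…,a_K) with all aᵢ > 1, the mode has j-th component (aⱼ − 1)/(Σaᵢ − K).
Here Σaᵢ = 68 and K = 3, so p(white) = (22 − 1)/(68 − 3) = 21/65 ≈ 0.3231.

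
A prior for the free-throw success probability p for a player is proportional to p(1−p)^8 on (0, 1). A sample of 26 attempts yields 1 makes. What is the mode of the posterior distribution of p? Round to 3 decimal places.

p̂_MAP = 0.057

The prior density ∝ p(1−p)^8 is the kernel of Beta(2, 9).
Data: 1 success in 26 trials. The binomial likelihood contributes p(1−p)^25, so the posterior is Beta(2+1, 9+25) = Beta(3, 34).
For Beta(a, b) with a, b > 1 the mode is (a−1)/(a+b−2) = 2/35 ≈ 0.057.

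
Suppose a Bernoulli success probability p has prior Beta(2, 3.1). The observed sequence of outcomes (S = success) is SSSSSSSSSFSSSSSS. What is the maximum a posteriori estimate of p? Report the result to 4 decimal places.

Prior: Beta(2, 3.1).
Data: 15 successes in 16 trials (from the sequence). The binomial likelihood contributes p^15(1−p)^1, so the posterior is Beta(2+15, 3.1+1) = Beta(17, 4.1).
For Beta(a, b) with a, b > 1 the mode is (a−1)/(a+b−2) = 16/19.1 ≈ 0.8377.

p̂_MAP = 0.8377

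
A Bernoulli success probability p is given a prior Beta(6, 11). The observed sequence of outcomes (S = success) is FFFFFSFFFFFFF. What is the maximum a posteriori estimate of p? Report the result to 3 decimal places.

p̂_MAP = 0.214

Prior: Beta(6, 11).
Data: 1 success in 13 trials (from the sequence). The binomial likelihood contributes p(1−p)^12, so the posterior is Beta(6+1, 11+12) = Beta(7, 23).
For Beta(a, b) with a, b > 1 the mode is (a−1)/(a+b−2) = 6/28 ≈ 0.214.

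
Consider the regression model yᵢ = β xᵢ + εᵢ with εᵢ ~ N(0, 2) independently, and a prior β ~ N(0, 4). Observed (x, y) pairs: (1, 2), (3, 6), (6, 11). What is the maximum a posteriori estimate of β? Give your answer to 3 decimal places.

β̂_MAP = 1.849

log p(β | y) = −Σ(yᵢ − βxᵢ)²/(2·2) − β²/(2·4) + const.
Setting the derivative to zero: Σxᵢ(yᵢ − βxᵢ)/2 − β/4 = 0, so β = Σxᵢyᵢ / (Σxᵢ² + σ²/τ²).
Σxᵢyᵢ = 1·2 + 3·6 + 6·11 = 86; Σxᵢ² = 46; σ²/τ² = 0.5.
β̂_MAP = 86 / (46 + 0.5) = 86/46.5 ≈ 1.849.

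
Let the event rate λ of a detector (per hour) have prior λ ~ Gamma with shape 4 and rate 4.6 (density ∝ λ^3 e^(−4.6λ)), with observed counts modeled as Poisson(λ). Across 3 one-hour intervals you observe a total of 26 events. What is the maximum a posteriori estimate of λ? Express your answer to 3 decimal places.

λ̂_MAP = 3.816

Σxᵢ = 26, n = 3.
Posterior ∝ λ^3e^(−4.6λ) · λ^26e^(−3λ) = λ^29e^(−7.6λ), i.e. Gamma(shape=30, rate=7.6).
The mode of a Gamma(a, b) with a ≥ 1 (shape–rate) is (a−1)/b = 29/7.6 ≈ 3.816.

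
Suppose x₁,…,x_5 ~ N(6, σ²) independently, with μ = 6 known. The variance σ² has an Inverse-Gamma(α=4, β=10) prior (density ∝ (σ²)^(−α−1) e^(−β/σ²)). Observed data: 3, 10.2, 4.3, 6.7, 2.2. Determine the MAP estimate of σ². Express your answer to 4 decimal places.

σ̂²_MAP = 4.2973

Sum of squared deviations about the known mean: SS = (3−6)² + (10.2−6)² + (4.3−6)² + (6.7−6)² + (2.2−6)² = 44.46.
The Normal likelihood contributes (σ²)^(−n/2) exp(−SS/(2σ²)), so the posterior is Inverse-Gamma(α + n/2, β + SS/2) = Inverse-Gamma(6.5, 32.23).
The mode of Inverse-Gamma(a, b) is b/(a+1) = 32.23/7.5 ≈ 4.2973.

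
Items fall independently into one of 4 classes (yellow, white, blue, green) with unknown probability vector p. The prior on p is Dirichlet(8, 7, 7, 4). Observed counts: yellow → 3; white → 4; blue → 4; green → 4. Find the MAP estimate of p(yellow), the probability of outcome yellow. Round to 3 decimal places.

The posterior is Dirichlet(αᵢ + nᵢ) = Dirichlet(11, 11, 11, 8).
For a Dirichlet(a₁,…,a_K) with all aᵢ > 1, the mode has j-th component (aⱼ − 1)/(Σaᵢ − K).
Here Σaᵢ = 41 and K = 4, so p(yellow) = (11 − 1)/(41 − 4) = 10/37 ≈ 0.270.

MAP estimate of p(yellow) = 0.270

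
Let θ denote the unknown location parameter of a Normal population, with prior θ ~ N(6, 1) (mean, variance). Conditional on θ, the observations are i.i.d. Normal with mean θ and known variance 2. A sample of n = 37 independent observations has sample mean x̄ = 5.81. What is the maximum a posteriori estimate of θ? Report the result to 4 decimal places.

θ̂_MAP = 5.8197

n = 37, x̄ = 5.81.
For a Normal prior and Normal likelihood with known variance, the posterior is Normal; its mode equals its mean, the precision-weighted average.
Prior precision 1/σ₀² = 1/1 = 1; data precision n/σ² = 37/2 = 18.5.
θ̂ = (1·6 + 18.5·5.81) / (1 + 18.5) = 113.485/19.5 = 22697/3900 ≈ 5.8197.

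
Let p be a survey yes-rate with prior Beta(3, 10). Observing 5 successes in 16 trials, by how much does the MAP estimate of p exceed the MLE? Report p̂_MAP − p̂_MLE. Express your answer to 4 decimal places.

Posterior is Beta(8, 21); MAP = (8−1)/(29−2) = 7/27 ≈ 0.25926.
MLE ignores the prior: p̂_MLE = k/n = 5/16 ≈ 0.31250.
Difference = 7/27 − 5/16 = -23/432 ≈ -0.0532.

MAP − MLE = -0.0532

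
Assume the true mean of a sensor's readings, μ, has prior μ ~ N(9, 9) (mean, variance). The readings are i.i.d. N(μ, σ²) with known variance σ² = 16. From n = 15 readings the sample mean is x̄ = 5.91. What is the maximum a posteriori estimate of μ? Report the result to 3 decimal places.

n = 15, x̄ = 5.91.
For a Normal prior and Normal likelihood with known variance, the posterior is Normal; its mode equals its mean, the precision-weighted average.
Prior precision 1/σ₀² = 1/9; data precision n/σ² = 15/16 = 0.9375.
μ̂ = ((1/9)·9 + 0.9375·5.91) / (1/9 + 0.9375) = 6.540625/(151/144) = 18837/3020 ≈ 6.237.

μ̂_MAP = 6.237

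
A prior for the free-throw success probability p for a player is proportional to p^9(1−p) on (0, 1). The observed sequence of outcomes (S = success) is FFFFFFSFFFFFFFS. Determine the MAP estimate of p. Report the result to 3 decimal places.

p̂_MAP = 0.440

The prior density ∝ p^9(1−p)^1 is the kernel of Beta(10, 2).
Data: 2 successes in 15 trials (from the sequence). The binomial likelihood contributes p^2(1−p)^13, so the posterior is Beta(10+2, 2+13) = Beta(12, 15).
For Beta(a, b) with a, b > 1 the mode is (a−1)/(a+b−2) = 11/25 ≈ 0.440.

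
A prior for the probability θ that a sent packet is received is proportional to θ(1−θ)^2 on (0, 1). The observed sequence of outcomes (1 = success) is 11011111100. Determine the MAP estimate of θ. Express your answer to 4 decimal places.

θ̂_MAP = 0.6429

The prior density ∝ θ(1−θ)^2 is the kernel of Beta(2, 3).
Data: 8 successes in 11 trials (from the sequence). The binomial likelihood contributes θ^8(1−θ)^3, so the posterior is Beta(2+8, 3+3) = Beta(10, 6).
For Beta(a, b) with a, b > 1 the mode is (a−1)/(a+b−2) = 9/14 ≈ 0.6429.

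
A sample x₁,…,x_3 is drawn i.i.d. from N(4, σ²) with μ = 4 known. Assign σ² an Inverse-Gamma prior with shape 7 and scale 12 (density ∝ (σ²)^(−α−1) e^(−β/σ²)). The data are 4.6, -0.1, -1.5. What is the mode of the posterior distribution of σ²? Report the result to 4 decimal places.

Sum of squared deviations about the known mean: SS = (4.6−4)² + (-0.1−4)² + (-1.5−4)² = 47.42.
The Normal likelihood contributes (σ²)^(−n/2) exp(−SS/(2σ²)), so the posterior is Inverse-Gamma(α + n/2, β + SS/2) = Inverse-Gamma(8.5, 35.71).
The mode of Inverse-Gamma(a, b) is b/(a+1) = 35.71/9.5 ≈ 3.7589.

σ̂²_MAP = 3.7589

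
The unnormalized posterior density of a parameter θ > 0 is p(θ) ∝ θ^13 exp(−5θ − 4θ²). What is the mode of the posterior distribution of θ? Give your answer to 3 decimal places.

θ̂_MAP = 1.000

ℓ'(θ) = 13/θ − 5 − 8θ. Setting this to zero and multiplying by θ: 8θ² + 5θ − 13 = 0.
θ = (−5 + √(5² + 4·8·13)) / (2·8) = (−5 + √441) / 16 = (−5 + 21)/16 = 1.
ℓ''(θ) = −13/θ² − 8 < 0, confirming a maximum.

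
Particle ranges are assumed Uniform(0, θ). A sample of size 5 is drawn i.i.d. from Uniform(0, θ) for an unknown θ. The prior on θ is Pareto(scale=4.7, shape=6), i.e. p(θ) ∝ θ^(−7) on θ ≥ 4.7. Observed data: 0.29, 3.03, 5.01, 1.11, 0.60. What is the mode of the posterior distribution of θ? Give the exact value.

θ̂_MAP = 5.01

The Uniform(0, θ) likelihood is θ^(−n) for θ ≥ max(xᵢ), zero otherwise. Here max(xᵢ) = 5.01.
Posterior ∝ θ^(−7) · θ^(−5) = θ^(−12) on θ ≥ max(4.7, 5.01) = 5.01.
This density is strictly decreasing in θ, so the posterior mode lies at the lower boundary of the support.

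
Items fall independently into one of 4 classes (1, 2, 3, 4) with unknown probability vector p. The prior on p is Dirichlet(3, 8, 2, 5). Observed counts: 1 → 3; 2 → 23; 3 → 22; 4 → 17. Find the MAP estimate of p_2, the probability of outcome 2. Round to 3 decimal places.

The posterior is Dirichlet(αᵢ + nᵢ) = Dirichlet(6, 31, 24, 22).
For a Dirichlet(a₁,…,a_K) with all aᵢ > 1, the mode has j-th component (aⱼ − 1)/(Σaᵢ − K).
Here Σaᵢ = 83 and K = 4, so p_2 = (31 − 1)/(83 − 4) = 30/79 ≈ 0.380.

MAP estimate: 0.380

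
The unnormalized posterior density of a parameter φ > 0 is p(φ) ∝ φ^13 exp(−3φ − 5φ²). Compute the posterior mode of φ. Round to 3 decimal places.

φ̂_MAP = 1.000

ℓ'(φ) = 13/φ − 3 − 10φ. Setting this to zero and multiplying by φ: 10φ² + 3φ − 13 = 0.
φ = (−3 + √(3² + 4·10·13)) / (2·10) = (−3 + √529) / 20 = (−3 + 23)/20 = 1.
ℓ''(φ) = −13/φ² − 10 < 0, confirming a maximum.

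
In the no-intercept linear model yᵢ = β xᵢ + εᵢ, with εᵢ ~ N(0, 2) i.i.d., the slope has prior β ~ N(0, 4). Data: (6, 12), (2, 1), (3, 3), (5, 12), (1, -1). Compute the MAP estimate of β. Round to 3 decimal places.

β̂_MAP = 1.881

log p(β | y) = −Σ(yᵢ − βxᵢ)²/(2·2) − β²/(2·4) + const.
Setting the derivative to zero: Σxᵢ(yᵢ − βxᵢ)/2 − β/4 = 0, so β = Σxᵢyᵢ / (Σxᵢ² + σ²/τ²).
Σxᵢyᵢ = 6·12 + 2·1 + 3·3 + 5·12 + 1·(-1) = 142; Σxᵢ² = 75; σ²/τ² = 0.5.
β̂_MAP = 142 / (75 + 0.5) = 142/75.5 ≈ 1.881.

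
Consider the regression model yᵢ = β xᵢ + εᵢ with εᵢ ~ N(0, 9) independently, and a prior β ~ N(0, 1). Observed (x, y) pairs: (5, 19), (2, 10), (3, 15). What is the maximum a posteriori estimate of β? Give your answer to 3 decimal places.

log p(β | y) = −Σ(yᵢ − βxᵢ)²/(2·9) − β²/(2·1) + const.
Setting the derivative to zero: Σxᵢ(yᵢ − βxᵢ)/9 − β/1 = 0, so β = Σxᵢyᵢ / (Σxᵢ² + σ²/τ²).
Σxᵢyᵢ = 5·19 + 2·10 + 3·15 = 160; Σxᵢ² = 38; σ²/τ² = 9.
β̂_MAP = 160 / (38 + 9) = 160/47 ≈ 3.404.

β̂_MAP = 3.404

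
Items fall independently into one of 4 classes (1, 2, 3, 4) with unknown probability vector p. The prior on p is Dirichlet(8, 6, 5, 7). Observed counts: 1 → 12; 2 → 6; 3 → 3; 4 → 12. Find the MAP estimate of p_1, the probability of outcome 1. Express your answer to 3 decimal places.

MAP estimate: 0.345

The posterior is Dirichlet(αᵢ + nᵢ) = Dirichlet(20, 12, 8, 19).
For a Dirichlet(a₁,…,a_K) with all aᵢ > 1, the mode has j-th component (aⱼ − 1)/(Σaᵢ − K).
Here Σaᵢ = 59 and K = 4, so p_1 = (20 − 1)/(59 − 4) = 19/55 ≈ 0.345.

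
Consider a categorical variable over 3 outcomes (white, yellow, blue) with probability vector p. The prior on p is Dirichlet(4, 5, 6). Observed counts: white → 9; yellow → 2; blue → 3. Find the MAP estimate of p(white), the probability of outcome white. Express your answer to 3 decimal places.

The posterior is Dirichlet(αᵢ + nᵢ) = Dirichlet(13, 7, 9).
For a Dirichlet(a₁,…,a_K) with all aᵢ > 1, the mode has j-th component (aⱼ − 1)/(Σaᵢ − K).
Here Σaᵢ = 29 and K = 3, so p(white) = (13 − 1)/(29 − 3) = 12/26 ≈ 0.462.

MAP estimate of p(white) = 0.462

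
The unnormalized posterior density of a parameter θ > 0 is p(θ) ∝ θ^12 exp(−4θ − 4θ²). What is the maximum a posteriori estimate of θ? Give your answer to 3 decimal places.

ℓ'(θ) = 12/θ − 4 − 8θ. Setting this to zero and multiplying by θ: 8θ² + 4θ − 12 = 0.
θ = (−4 + √(4² + 4·8·12)) / (2·8) = (−4 + √400) / 16 = (−4 + 20)/16 = 1.
ℓ''(θ) = −12/θ² − 8 < 0, confirming a maximum.

θ̂_MAP = 1.000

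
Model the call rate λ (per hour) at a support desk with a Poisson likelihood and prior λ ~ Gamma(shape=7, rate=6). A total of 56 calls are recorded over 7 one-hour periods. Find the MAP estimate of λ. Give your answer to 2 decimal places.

λ̂_MAP = 4.77

Σxᵢ = 56, n = 7.
Posterior ∝ λ^6e^(−6λ) · λ^56e^(−7λ) = λ^62e^(−13λ), i.e. Gamma(shape=63, rate=13).
The mode of a Gamma(a, b) with a ≥ 1 (shape–rate) is (a−1)/b = 62/13 ≈ 4.77.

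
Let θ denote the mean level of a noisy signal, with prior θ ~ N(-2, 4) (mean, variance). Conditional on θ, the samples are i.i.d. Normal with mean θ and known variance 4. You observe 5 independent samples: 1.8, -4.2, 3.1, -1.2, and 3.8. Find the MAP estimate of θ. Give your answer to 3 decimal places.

n = 5; x̄ = (1.8 + (-4.2) + 3.1 + (-1.2) + 3.8)/5 = 3.3/5 = 0.66.
For a Normal prior and Normal likelihood with known variance, the posterior is Normal; its mode equals its mean, the precision-weighted average.
Prior precision 1/σ₀² = 1/4 = 0.25; data precision n/σ² = 5/4 = 1.25.
θ̂ = (0.25·(-2) + 1.25·0.66) / (0.25 + 1.25) = 0.325/1.5 = 13/60 ≈ 0.217.

θ̂_MAP = 0.217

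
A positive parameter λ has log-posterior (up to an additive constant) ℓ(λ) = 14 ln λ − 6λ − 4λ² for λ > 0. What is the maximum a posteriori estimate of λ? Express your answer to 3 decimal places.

ℓ'(λ) = 14/λ − 6 − 8λ. Setting this to zero and multiplying by λ: 8λ² + 6λ − 14 = 0.
λ = (−6 + √(6² + 4·8·14)) / (2·8) = (−6 + √484) / 16 = (−6 + 22)/16 = 1.
ℓ''(λ) = −14/λ² − 8 < 0, confirming a maximum.

λ̂_MAP = 1.000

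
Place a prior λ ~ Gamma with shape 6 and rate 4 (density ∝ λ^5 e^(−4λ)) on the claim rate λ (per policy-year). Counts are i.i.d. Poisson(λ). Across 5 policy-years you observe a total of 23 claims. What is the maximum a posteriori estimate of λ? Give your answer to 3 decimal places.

Σxᵢ = 23, n = 5.
Posterior ∝ λ^5e^(−4λ) · λ^23e^(−5λ) = λ^28e^(−9λ), i.e. Gamma(shape=29, rate=9).
The mode of a Gamma(a, b) with a ≥ 1 (shape–rate) is (a−1)/b = 28/9 ≈ 3.111.

λ̂_MAP = 3.111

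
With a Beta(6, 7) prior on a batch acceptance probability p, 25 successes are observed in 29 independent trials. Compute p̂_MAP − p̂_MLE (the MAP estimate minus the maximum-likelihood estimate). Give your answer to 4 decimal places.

MAP − MLE = -0.1121

Posterior is Beta(31, 11); MAP = (31−1)/(42−2) = 30/40 ≈ 0.75000.
MLE ignores the prior: p̂_MLE = k/n = 25/29 ≈ 0.86207.
Difference = 30/40 − 25/29 = -13/116 ≈ -0.1121.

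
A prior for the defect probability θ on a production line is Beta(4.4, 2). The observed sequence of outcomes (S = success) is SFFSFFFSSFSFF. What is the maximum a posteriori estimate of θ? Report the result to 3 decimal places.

Prior: Beta(4.4, 2).
Data: 5 successes in 13 trials (from the sequence). The binomial likelihood contributes θ^5(1−θ)^8, so the posterior is Beta(4.4+5, 2+8) = Beta(9.4, 10).
For Beta(a, b) with a, b > 1 the mode is (a−1)/(a+b−2) = 8.4/17.4 ≈ 0.483.

θ̂_MAP = 0.483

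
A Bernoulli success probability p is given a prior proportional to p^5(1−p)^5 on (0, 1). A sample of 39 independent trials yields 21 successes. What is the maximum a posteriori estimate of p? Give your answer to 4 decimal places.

The prior density ∝ p^5(1−p)^5 is the kernel of Beta(6, 6).
Data: 21 successes in 39 trials. The binomial likelihood contributes p^21(1−p)^18, so the posterior is Beta(6+21, 6+18) = Beta(27, 24).
For Beta(a, b) with a, b > 1 the mode is (a−1)/(a+b−2) = 26/49 ≈ 0.5306.

p̂_MAP = 0.5306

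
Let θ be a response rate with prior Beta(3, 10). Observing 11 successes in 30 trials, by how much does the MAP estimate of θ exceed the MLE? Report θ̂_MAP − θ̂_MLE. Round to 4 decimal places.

MAP − MLE = -0.0496

Posterior is Beta(14, 29); MAP = (14−1)/(43−2) = 13/41 ≈ 0.31707.
MLE ignores the prior: θ̂_MLE = k/n = 11/30 ≈ 0.36667.
Difference = 13/41 − 11/30 = -61/1230 ≈ -0.0496.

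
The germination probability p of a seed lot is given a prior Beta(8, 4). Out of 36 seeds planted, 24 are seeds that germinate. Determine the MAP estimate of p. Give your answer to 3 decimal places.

p̂_MAP = 0.674

Prior: Beta(8, 4).
Data: 24 successes in 36 trials. The binomial likelihood contributes p^24(1−p)^12, so the posterior is Beta(8+24, 4+12) = Beta(32, 16).
For Beta(a, b) with a, b > 1 the mode is (a−1)/(a+b−2) = 31/46 ≈ 0.674.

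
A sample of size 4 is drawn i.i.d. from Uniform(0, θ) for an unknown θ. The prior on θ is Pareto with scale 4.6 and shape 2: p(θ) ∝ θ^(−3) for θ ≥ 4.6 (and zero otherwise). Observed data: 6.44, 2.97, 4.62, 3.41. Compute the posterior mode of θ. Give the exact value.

θ̂_MAP = 6.44

The Uniform(0, θ) likelihood is θ^(−n) for θ ≥ max(xᵢ), zero otherwise. Here max(xᵢ) = 6.44.
Posterior ∝ θ^(−3) · θ^(−4) = θ^(−7) on θ ≥ max(4.6, 6.44) = 6.44.
This density is strictly decreasing in θ, so the posterior mode lies at the lower boundary of the support.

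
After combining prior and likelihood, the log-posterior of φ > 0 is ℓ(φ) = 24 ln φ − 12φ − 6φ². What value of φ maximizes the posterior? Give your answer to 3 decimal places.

φ̂_MAP = 1.000

ℓ'(φ) = 24/φ − 12 − 12φ. Setting this to zero and multiplying by φ: 12φ² + 12φ − 24 = 0.
φ = (−12 + √(12² + 4·12·24)) / (2·12) = (−12 + √1296) / 24 = (−12 + 36)/24 = 1.
ℓ''(φ) = −24/φ² − 12 < 0, confirming a maximum.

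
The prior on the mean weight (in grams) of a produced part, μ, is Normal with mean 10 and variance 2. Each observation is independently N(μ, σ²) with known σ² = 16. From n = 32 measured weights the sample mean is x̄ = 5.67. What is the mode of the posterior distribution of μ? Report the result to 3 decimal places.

n = 32, x̄ = 5.67.
For a Normal prior and Normal likelihood with known variance, the posterior is Normal; its mode equals its mean, the precision-weighted average.
Prior precision 1/σ₀² = 1/2 = 0.5; data precision n/σ² = 32/16 = 2.
μ̂ = (0.5·10 + 2·5.67) / (0.5 + 2) = 16.34/2.5 = 6.536.

μ̂_MAP = 6.536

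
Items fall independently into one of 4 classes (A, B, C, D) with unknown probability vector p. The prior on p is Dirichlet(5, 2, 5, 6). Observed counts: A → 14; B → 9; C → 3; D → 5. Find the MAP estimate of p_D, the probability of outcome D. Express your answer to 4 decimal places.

The posterior is Dirichlet(αᵢ + nᵢ) = Dirichlet(19, 11, 8, 11).
For a Dirichlet(a₁,…,a_K) with all aᵢ > 1, the mode has j-th component (aⱼ − 1)/(Σaᵢ − K).
Here Σaᵢ = 49 and K = 4, so p_D = (11 − 1)/(49 − 4) = 10/45 ≈ 0.2222.

MAP estimate of p_D = 0.2222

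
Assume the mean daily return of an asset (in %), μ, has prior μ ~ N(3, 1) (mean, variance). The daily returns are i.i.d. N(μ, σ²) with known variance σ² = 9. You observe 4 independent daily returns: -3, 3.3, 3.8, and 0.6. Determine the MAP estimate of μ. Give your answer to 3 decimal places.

n = 4; x̄ = ((-3) + 3.3 + 3.8 + 0.6)/4 = 4.7/4 = 1.175.
For a Normal prior and Normal likelihood with known variance, the posterior is Normal; its mode equals its mean, the precision-weighted average.
Prior precision 1/σ₀² = 1/1 = 1; data precision n/σ² = 4/9.
μ̂ = (1·3 + (4/9)·1.175) / (1 + 4/9) = (317/90)/(13/9) = 317/130 ≈ 2.438.

μ̂_MAP = 2.438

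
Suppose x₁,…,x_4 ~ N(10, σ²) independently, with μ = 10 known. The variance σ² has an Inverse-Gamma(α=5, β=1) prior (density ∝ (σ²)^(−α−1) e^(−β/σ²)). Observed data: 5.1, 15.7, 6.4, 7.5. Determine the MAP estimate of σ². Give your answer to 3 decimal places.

σ̂²_MAP = 4.857

Sum of squared deviations about the known mean: SS = (5.1−10)² + (15.7−10)² + (6.4−10)² + (7.5−10)² = 75.71.
The Normal likelihood contributes (σ²)^(−n/2) exp(−SS/(2σ²)), so the posterior is Inverse-Gamma(α + n/2, β + SS/2) = Inverse-Gamma(7, 38.855).
The mode of Inverse-Gamma(a, b) is b/(a+1) = 38.855/8 ≈ 4.857.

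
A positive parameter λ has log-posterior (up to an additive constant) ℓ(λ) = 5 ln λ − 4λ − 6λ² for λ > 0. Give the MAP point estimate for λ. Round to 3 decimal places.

λ̂_MAP = 0.500

ℓ'(λ) = 5/λ − 4 − 12λ. Setting this to zero and multiplying by λ: 12λ² + 4λ − 5 = 0.
λ = (−4 + √(4² + 4·12·5)) / (2·12) = (−4 + √256) / 24 = (−4 + 16)/24 = 1/2.
ℓ''(λ) = −5/λ² − 12 < 0, confirming a maximum.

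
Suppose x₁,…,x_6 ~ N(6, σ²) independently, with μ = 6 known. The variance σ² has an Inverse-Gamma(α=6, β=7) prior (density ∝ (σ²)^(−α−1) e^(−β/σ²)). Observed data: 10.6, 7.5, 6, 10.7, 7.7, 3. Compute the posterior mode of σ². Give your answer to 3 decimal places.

σ̂²_MAP = 3.570

Sum of squared deviations about the known mean: SS = (10.6−6)² + (7.5−6)² + (6−6)² + (10.7−6)² + (7.7−6)² + (3−6)² = 57.39.
The Normal likelihood contributes (σ²)^(−n/2) exp(−SS/(2σ²)), so the posterior is Inverse-Gamma(α + n/2, β + SS/2) = Inverse-Gamma(9, 35.695).
The mode of Inverse-Gamma(a, b) is b/(a+1) = 35.695/10 ≈ 3.570.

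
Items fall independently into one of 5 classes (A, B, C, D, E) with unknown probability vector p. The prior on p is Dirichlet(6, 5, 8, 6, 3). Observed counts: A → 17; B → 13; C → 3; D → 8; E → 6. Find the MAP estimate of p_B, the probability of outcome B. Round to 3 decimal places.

The posterior is Dirichlet(αᵢ + nᵢ) = Dirichlet(23, 18, 11, 14, 9).
For a Dirichlet(a₁,…,a_K) with all aᵢ > 1, the mode has j-th component (aⱼ − 1)/(Σaᵢ − K).
Here Σaᵢ = 75 and K = 5, so p_B = (18 − 1)/(75 − 5) = 17/70 ≈ 0.243.

MAP estimate of p_B = 0.243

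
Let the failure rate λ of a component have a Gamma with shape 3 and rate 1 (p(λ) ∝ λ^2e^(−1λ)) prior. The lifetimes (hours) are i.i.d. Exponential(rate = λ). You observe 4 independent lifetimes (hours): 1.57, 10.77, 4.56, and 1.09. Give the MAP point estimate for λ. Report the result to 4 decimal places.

λ̂_MAP = 0.3160

The Exponential(rate=λ) likelihood is ∝ λ^n e^(−λΣtᵢ). Here n = 4 and Σtᵢ = 1.57 + 10.77 + 4.56 + 1.09 = 17.99.
Posterior ∝ λ^2e^(−1λ) · λ^4e^(−17.99λ) = λ^6e^(−18.99λ), i.e. Gamma(7, 18.99).
Mode = (a−1)/b = 6/18.99 ≈ 0.3160.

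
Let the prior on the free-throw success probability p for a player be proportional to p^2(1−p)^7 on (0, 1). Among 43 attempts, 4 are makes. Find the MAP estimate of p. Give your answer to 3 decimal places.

The prior density ∝ p^2(1−p)^7 is the kernel of Beta(3, 8).
Data: 4 successes in 43 trials. The binomial likelihood contributes p^4(1−p)^39, so the posterior is Beta(3+4, 8+39) = Beta(7, 47).
For Beta(a, b) with a, b > 1 the mode is (a−1)/(a+b−2) = 6/52 ≈ 0.115.

p̂_MAP = 0.115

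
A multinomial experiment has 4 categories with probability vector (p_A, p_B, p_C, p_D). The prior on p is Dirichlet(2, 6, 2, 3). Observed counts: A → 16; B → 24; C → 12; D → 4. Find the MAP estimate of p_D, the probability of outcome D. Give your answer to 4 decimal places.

The posterior is Dirichlet(αᵢ + nᵢ) = Dirichlet(18, 30, 14, 7).
For a Dirichlet(a₁,…,a_K) with all aᵢ > 1, the mode has j-th component (aⱼ − 1)/(Σaᵢ − K).
Here Σaᵢ = 69 and K = 4, so p_D = (7 − 1)/(69 − 4) = 6/65 ≈ 0.0923.

MAP estimate of p_D = 0.0923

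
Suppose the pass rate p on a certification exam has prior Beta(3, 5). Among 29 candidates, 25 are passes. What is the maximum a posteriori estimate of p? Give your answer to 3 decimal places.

Prior: Beta(3, 5).
Data: 25 successes in 29 trials. The binomial likelihood contributes p^25(1−p)^4, so the posterior is Beta(3+25, 5+4) = Beta(28, 9).
For Beta(a, b) with a, b > 1 the mode is (a−1)/(a+b−2) = 27/35 ≈ 0.771.

p̂_MAP = 0.771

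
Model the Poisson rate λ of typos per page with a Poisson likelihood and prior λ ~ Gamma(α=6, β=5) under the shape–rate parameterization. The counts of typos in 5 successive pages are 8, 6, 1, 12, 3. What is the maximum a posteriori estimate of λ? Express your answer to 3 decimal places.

Σxᵢ = 8+6+1+12+3 = 30, with n = 5.
Posterior ∝ λ^5e^(−5λ) · λ^30e^(−5λ) = λ^35e^(−10λ), i.e. Gamma(shape=36, rate=10).
The mode of a Gamma(a, b) with a ≥ 1 (shape–rate) is (a−1)/b = 35/10 ≈ 3.500.

λ̂_MAP = 3.500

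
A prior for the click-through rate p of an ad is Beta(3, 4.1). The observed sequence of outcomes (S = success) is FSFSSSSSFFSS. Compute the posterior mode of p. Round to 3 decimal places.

p̂_MAP = 0.585

Prior: Beta(3, 4.1).
Data: 8 successes in 12 trials (from the sequence). The binomial likelihood contributes p^8(1−p)^4, so the posterior is Beta(3+8, 4.1+4) = Beta(11, 8.1).
For Beta(a, b) with a, b > 1 the mode is (a−1)/(a+b−2) = 10/17.1 ≈ 0.585.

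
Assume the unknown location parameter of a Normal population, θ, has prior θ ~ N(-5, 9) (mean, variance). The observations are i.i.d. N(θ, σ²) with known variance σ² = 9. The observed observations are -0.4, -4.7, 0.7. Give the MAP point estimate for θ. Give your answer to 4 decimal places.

n = 3; x̄ = ((-0.4) + (-4.7) + 0.7)/3 = -4.4/3 = -22/15 ≈ -1.4667.
For a Normal prior and Normal likelihood with known variance, the posterior is Normal; its mode equals its mean, the precision-weighted average.
Prior precision 1/σ₀² = 1/9; data precision n/σ² = 3/9 = 1/3.
θ̂ = ((1/9)·(-5) + (1/3)·(-22/15)) / (1/9 + 1/3) = (-47/45)/(4/9) = -2.3500.

θ̂_MAP = -2.3500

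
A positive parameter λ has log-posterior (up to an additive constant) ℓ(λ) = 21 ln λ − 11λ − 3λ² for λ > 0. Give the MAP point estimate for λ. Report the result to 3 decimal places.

ℓ'(λ) = 21/λ − 11 − 6λ. Setting this to zero and multiplying by λ: 6λ² + 11λ − 21 = 0.
λ = (−11 + √(11² + 4·6·21)) / (2·6) = (−11 + √625) / 12 = (−11 + 25)/12 = 7/6.
ℓ''(λ) = −21/λ² − 6 < 0, confirming a maximum.

λ̂_MAP = 1.167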